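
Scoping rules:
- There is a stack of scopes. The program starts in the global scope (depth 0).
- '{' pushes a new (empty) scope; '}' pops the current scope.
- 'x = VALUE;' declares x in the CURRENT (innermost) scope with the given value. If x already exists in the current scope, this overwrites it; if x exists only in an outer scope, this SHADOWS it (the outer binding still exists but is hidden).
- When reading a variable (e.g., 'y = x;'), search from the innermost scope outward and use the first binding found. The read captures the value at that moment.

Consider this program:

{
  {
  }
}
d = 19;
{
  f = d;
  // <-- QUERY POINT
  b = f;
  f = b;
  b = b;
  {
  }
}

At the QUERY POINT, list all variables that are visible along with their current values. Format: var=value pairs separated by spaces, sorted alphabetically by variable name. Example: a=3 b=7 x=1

Step 1: enter scope (depth=1)
Step 2: enter scope (depth=2)
Step 3: exit scope (depth=1)
Step 4: exit scope (depth=0)
Step 5: declare d=19 at depth 0
Step 6: enter scope (depth=1)
Step 7: declare f=(read d)=19 at depth 1
Visible at query point: d=19 f=19

Answer: d=19 f=19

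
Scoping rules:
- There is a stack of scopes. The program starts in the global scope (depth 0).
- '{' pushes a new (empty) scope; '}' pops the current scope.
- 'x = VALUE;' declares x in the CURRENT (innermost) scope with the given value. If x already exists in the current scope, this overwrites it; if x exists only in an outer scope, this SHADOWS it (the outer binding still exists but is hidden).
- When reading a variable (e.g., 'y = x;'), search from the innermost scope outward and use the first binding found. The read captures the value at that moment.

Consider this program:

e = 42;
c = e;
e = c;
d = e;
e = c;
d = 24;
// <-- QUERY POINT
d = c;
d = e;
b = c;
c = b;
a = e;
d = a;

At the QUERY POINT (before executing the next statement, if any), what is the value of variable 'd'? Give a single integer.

Answer: 24

Derivation:
Step 1: declare e=42 at depth 0
Step 2: declare c=(read e)=42 at depth 0
Step 3: declare e=(read c)=42 at depth 0
Step 4: declare d=(read e)=42 at depth 0
Step 5: declare e=(read c)=42 at depth 0
Step 6: declare d=24 at depth 0
Visible at query point: c=42 d=24 e=42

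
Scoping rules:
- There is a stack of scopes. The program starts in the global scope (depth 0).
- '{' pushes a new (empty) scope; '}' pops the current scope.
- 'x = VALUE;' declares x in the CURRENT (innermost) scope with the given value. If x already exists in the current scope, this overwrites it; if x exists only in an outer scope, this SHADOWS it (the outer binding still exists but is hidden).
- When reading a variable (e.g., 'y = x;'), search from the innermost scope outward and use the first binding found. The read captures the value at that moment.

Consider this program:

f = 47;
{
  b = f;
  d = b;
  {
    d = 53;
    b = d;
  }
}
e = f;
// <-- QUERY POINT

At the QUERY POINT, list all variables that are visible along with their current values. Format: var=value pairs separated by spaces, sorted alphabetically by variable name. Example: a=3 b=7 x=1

Step 1: declare f=47 at depth 0
Step 2: enter scope (depth=1)
Step 3: declare b=(read f)=47 at depth 1
Step 4: declare d=(read b)=47 at depth 1
Step 5: enter scope (depth=2)
Step 6: declare d=53 at depth 2
Step 7: declare b=(read d)=53 at depth 2
Step 8: exit scope (depth=1)
Step 9: exit scope (depth=0)
Step 10: declare e=(read f)=47 at depth 0
Visible at query point: e=47 f=47

Answer: e=47 f=47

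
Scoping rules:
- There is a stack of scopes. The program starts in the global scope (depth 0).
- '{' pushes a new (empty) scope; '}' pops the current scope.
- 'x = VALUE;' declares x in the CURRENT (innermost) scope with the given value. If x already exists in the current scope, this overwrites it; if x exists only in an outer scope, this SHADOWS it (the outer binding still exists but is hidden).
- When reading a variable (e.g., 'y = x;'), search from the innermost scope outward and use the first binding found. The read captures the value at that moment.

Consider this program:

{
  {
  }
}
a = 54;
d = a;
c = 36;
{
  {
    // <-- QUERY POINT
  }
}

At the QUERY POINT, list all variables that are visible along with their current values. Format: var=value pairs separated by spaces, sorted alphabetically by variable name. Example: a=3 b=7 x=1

Step 1: enter scope (depth=1)
Step 2: enter scope (depth=2)
Step 3: exit scope (depth=1)
Step 4: exit scope (depth=0)
Step 5: declare a=54 at depth 0
Step 6: declare d=(read a)=54 at depth 0
Step 7: declare c=36 at depth 0
Step 8: enter scope (depth=1)
Step 9: enter scope (depth=2)
Visible at query point: a=54 c=36 d=54

Answer: a=54 c=36 d=54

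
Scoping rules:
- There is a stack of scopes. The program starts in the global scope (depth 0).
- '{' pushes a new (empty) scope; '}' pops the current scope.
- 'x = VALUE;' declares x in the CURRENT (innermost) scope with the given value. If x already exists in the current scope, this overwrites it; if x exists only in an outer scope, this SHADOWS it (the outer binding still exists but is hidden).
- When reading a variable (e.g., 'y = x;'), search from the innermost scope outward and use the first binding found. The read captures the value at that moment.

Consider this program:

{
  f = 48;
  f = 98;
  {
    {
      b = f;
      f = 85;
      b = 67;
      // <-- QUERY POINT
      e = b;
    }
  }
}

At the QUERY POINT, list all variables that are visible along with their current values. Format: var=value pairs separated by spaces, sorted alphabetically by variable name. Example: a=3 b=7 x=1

Step 1: enter scope (depth=1)
Step 2: declare f=48 at depth 1
Step 3: declare f=98 at depth 1
Step 4: enter scope (depth=2)
Step 5: enter scope (depth=3)
Step 6: declare b=(read f)=98 at depth 3
Step 7: declare f=85 at depth 3
Step 8: declare b=67 at depth 3
Visible at query point: b=67 f=85

Answer: b=67 f=85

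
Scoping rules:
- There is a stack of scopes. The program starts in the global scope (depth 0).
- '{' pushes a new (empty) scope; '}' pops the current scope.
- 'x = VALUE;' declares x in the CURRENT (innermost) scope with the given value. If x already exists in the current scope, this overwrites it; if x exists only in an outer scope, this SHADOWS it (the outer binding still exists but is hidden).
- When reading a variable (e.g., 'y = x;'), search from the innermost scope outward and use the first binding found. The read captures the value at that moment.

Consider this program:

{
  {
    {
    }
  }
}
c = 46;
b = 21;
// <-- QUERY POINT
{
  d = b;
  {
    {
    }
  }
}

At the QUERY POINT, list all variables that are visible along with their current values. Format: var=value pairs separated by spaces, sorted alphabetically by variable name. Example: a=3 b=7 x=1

Answer: b=21 c=46

Derivation:
Step 1: enter scope (depth=1)
Step 2: enter scope (depth=2)
Step 3: enter scope (depth=3)
Step 4: exit scope (depth=2)
Step 5: exit scope (depth=1)
Step 6: exit scope (depth=0)
Step 7: declare c=46 at depth 0
Step 8: declare b=21 at depth 0
Visible at query point: b=21 c=46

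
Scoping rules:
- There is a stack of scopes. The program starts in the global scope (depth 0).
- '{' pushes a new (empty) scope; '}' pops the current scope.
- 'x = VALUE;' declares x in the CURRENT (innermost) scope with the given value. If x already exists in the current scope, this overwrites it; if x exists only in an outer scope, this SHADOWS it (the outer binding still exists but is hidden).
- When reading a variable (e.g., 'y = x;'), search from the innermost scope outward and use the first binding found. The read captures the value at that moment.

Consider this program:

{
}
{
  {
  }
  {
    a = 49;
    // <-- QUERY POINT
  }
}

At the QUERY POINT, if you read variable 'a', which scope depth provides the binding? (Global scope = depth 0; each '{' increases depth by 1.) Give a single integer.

Step 1: enter scope (depth=1)
Step 2: exit scope (depth=0)
Step 3: enter scope (depth=1)
Step 4: enter scope (depth=2)
Step 5: exit scope (depth=1)
Step 6: enter scope (depth=2)
Step 7: declare a=49 at depth 2
Visible at query point: a=49

Answer: 2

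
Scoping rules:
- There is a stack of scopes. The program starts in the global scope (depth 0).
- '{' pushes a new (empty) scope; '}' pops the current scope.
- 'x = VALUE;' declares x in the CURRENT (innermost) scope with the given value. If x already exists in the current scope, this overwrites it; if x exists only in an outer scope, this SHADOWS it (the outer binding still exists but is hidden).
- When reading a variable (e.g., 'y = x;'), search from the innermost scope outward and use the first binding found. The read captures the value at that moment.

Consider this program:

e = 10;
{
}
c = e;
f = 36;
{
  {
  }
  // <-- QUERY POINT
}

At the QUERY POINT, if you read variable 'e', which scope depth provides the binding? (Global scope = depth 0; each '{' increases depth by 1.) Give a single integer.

Answer: 0

Derivation:
Step 1: declare e=10 at depth 0
Step 2: enter scope (depth=1)
Step 3: exit scope (depth=0)
Step 4: declare c=(read e)=10 at depth 0
Step 5: declare f=36 at depth 0
Step 6: enter scope (depth=1)
Step 7: enter scope (depth=2)
Step 8: exit scope (depth=1)
Visible at query point: c=10 e=10 f=36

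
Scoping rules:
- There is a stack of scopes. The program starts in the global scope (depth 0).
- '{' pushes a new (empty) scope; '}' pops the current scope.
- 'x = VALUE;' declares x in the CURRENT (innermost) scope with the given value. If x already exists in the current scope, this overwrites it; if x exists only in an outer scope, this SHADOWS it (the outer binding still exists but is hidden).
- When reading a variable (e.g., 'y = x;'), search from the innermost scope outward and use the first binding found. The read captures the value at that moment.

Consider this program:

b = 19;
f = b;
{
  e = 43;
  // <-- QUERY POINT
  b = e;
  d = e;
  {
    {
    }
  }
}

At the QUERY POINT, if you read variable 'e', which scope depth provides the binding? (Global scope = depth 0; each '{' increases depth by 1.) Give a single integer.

Answer: 1

Derivation:
Step 1: declare b=19 at depth 0
Step 2: declare f=(read b)=19 at depth 0
Step 3: enter scope (depth=1)
Step 4: declare e=43 at depth 1
Visible at query point: b=19 e=43 f=19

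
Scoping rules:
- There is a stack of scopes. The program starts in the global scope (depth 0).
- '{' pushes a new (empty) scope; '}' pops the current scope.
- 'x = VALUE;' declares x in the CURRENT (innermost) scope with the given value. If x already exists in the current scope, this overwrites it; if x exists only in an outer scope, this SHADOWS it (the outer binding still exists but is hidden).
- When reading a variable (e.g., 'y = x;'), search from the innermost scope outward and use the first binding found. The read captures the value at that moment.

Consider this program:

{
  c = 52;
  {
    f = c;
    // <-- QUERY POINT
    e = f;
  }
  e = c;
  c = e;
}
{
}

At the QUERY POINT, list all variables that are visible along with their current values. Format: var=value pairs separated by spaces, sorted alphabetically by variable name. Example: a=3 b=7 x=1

Step 1: enter scope (depth=1)
Step 2: declare c=52 at depth 1
Step 3: enter scope (depth=2)
Step 4: declare f=(read c)=52 at depth 2
Visible at query point: c=52 f=52

Answer: c=52 f=52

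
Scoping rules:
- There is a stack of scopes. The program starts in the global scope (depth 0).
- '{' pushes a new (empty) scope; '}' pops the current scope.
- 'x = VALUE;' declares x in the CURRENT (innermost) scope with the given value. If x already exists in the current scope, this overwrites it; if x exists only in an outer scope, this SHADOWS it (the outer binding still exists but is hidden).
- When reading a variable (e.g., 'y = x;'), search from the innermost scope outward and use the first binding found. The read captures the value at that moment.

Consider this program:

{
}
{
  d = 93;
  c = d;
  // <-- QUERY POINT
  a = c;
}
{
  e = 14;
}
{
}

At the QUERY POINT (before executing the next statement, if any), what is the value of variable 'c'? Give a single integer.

Answer: 93

Derivation:
Step 1: enter scope (depth=1)
Step 2: exit scope (depth=0)
Step 3: enter scope (depth=1)
Step 4: declare d=93 at depth 1
Step 5: declare c=(read d)=93 at depth 1
Visible at query point: c=93 d=93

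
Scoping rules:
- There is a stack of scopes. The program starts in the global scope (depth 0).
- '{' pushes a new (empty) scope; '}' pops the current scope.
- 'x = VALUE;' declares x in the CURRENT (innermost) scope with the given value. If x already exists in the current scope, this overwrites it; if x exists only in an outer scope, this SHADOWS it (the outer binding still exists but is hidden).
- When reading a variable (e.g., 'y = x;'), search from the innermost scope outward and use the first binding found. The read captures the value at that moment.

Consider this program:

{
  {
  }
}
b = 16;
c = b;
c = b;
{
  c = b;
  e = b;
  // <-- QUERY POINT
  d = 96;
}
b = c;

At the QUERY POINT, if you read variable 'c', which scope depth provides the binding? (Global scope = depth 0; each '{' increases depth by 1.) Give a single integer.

Step 1: enter scope (depth=1)
Step 2: enter scope (depth=2)
Step 3: exit scope (depth=1)
Step 4: exit scope (depth=0)
Step 5: declare b=16 at depth 0
Step 6: declare c=(read b)=16 at depth 0
Step 7: declare c=(read b)=16 at depth 0
Step 8: enter scope (depth=1)
Step 9: declare c=(read b)=16 at depth 1
Step 10: declare e=(read b)=16 at depth 1
Visible at query point: b=16 c=16 e=16

Answer: 1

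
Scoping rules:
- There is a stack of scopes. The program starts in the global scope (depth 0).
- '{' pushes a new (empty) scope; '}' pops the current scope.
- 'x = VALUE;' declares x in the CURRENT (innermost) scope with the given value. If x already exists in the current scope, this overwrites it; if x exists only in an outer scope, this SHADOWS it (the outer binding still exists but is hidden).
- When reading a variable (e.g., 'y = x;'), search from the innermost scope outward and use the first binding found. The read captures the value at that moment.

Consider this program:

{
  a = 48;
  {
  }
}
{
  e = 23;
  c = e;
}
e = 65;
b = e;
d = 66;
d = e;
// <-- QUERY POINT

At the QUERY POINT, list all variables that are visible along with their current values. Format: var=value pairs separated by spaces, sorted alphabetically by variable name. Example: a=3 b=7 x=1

Step 1: enter scope (depth=1)
Step 2: declare a=48 at depth 1
Step 3: enter scope (depth=2)
Step 4: exit scope (depth=1)
Step 5: exit scope (depth=0)
Step 6: enter scope (depth=1)
Step 7: declare e=23 at depth 1
Step 8: declare c=(read e)=23 at depth 1
Step 9: exit scope (depth=0)
Step 10: declare e=65 at depth 0
Step 11: declare b=(read e)=65 at depth 0
Step 12: declare d=66 at depth 0
Step 13: declare d=(read e)=65 at depth 0
Visible at query point: b=65 d=65 e=65

Answer: b=65 d=65 e=65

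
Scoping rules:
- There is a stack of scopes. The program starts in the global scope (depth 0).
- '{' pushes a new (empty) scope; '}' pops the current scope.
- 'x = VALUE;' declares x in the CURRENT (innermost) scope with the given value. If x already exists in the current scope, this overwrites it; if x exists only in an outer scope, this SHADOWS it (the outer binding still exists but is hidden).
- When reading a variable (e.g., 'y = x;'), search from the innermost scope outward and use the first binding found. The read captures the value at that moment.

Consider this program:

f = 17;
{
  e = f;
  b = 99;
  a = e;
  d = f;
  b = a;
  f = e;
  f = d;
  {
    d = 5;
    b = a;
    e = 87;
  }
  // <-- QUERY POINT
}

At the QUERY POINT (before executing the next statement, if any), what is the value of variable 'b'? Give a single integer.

Step 1: declare f=17 at depth 0
Step 2: enter scope (depth=1)
Step 3: declare e=(read f)=17 at depth 1
Step 4: declare b=99 at depth 1
Step 5: declare a=(read e)=17 at depth 1
Step 6: declare d=(read f)=17 at depth 1
Step 7: declare b=(read a)=17 at depth 1
Step 8: declare f=(read e)=17 at depth 1
Step 9: declare f=(read d)=17 at depth 1
Step 10: enter scope (depth=2)
Step 11: declare d=5 at depth 2
Step 12: declare b=(read a)=17 at depth 2
Step 13: declare e=87 at depth 2
Step 14: exit scope (depth=1)
Visible at query point: a=17 b=17 d=17 e=17 f=17

Answer: 17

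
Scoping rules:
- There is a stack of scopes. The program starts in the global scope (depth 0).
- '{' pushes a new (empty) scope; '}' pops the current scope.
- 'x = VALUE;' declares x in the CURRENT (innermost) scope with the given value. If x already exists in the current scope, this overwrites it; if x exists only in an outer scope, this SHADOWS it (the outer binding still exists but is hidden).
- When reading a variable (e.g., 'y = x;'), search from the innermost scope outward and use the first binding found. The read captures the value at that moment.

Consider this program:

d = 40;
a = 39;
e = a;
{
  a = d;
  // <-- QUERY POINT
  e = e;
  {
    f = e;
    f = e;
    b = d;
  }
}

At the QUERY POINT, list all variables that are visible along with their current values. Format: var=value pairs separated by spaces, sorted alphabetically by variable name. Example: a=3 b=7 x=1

Answer: a=40 d=40 e=39

Derivation:
Step 1: declare d=40 at depth 0
Step 2: declare a=39 at depth 0
Step 3: declare e=(read a)=39 at depth 0
Step 4: enter scope (depth=1)
Step 5: declare a=(read d)=40 at depth 1
Visible at query point: a=40 d=40 e=39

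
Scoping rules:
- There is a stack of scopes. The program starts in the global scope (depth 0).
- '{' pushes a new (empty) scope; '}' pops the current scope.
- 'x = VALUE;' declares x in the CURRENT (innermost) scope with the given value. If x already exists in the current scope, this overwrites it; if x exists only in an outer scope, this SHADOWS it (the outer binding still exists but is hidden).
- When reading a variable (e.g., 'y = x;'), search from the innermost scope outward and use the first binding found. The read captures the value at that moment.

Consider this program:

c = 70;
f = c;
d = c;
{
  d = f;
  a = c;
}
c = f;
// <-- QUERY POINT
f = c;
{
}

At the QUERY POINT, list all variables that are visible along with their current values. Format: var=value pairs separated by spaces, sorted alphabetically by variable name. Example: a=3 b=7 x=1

Step 1: declare c=70 at depth 0
Step 2: declare f=(read c)=70 at depth 0
Step 3: declare d=(read c)=70 at depth 0
Step 4: enter scope (depth=1)
Step 5: declare d=(read f)=70 at depth 1
Step 6: declare a=(read c)=70 at depth 1
Step 7: exit scope (depth=0)
Step 8: declare c=(read f)=70 at depth 0
Visible at query point: c=70 d=70 f=70

Answer: c=70 d=70 f=70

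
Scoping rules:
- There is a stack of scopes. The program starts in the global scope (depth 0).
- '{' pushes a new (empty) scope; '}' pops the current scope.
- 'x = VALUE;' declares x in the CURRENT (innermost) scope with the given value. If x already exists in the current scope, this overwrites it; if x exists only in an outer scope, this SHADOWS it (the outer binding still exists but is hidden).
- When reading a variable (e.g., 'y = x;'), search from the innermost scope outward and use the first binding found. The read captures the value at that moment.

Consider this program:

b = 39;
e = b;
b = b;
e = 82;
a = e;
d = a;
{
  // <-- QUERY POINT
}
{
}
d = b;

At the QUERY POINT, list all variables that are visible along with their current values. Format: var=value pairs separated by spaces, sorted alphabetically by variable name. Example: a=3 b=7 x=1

Answer: a=82 b=39 d=82 e=82

Derivation:
Step 1: declare b=39 at depth 0
Step 2: declare e=(read b)=39 at depth 0
Step 3: declare b=(read b)=39 at depth 0
Step 4: declare e=82 at depth 0
Step 5: declare a=(read e)=82 at depth 0
Step 6: declare d=(read a)=82 at depth 0
Step 7: enter scope (depth=1)
Visible at query point: a=82 b=39 d=82 e=82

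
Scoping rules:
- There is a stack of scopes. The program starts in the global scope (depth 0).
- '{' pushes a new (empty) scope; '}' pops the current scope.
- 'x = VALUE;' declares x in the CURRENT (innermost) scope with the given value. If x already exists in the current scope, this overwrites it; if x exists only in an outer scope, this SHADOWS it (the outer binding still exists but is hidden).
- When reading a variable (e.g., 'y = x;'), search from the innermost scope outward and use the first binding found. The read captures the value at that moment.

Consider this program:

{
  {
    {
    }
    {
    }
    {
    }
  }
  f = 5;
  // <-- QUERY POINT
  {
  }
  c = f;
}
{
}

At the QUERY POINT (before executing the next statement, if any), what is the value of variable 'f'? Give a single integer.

Step 1: enter scope (depth=1)
Step 2: enter scope (depth=2)
Step 3: enter scope (depth=3)
Step 4: exit scope (depth=2)
Step 5: enter scope (depth=3)
Step 6: exit scope (depth=2)
Step 7: enter scope (depth=3)
Step 8: exit scope (depth=2)
Step 9: exit scope (depth=1)
Step 10: declare f=5 at depth 1
Visible at query point: f=5

Answer: 5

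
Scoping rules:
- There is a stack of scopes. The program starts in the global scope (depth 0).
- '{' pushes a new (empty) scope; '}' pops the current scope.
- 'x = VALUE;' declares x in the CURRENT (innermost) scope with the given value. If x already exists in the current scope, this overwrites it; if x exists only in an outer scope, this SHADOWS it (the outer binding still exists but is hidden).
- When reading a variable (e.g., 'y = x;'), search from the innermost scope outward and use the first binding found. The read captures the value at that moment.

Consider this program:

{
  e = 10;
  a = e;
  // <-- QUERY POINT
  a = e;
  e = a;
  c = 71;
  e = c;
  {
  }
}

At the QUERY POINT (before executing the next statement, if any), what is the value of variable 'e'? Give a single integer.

Answer: 10

Derivation:
Step 1: enter scope (depth=1)
Step 2: declare e=10 at depth 1
Step 3: declare a=(read e)=10 at depth 1
Visible at query point: a=10 e=10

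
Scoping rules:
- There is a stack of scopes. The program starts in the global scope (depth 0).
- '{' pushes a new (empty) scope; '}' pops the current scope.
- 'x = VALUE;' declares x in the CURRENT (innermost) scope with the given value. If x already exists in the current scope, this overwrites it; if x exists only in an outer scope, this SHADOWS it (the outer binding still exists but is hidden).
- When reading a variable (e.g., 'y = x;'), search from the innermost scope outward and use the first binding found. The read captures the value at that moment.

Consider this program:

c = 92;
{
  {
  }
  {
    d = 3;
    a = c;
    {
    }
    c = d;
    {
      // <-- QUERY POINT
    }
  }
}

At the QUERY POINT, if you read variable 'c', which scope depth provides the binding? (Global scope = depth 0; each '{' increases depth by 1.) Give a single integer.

Answer: 2

Derivation:
Step 1: declare c=92 at depth 0
Step 2: enter scope (depth=1)
Step 3: enter scope (depth=2)
Step 4: exit scope (depth=1)
Step 5: enter scope (depth=2)
Step 6: declare d=3 at depth 2
Step 7: declare a=(read c)=92 at depth 2
Step 8: enter scope (depth=3)
Step 9: exit scope (depth=2)
Step 10: declare c=(read d)=3 at depth 2
Step 11: enter scope (depth=3)
Visible at query point: a=92 c=3 d=3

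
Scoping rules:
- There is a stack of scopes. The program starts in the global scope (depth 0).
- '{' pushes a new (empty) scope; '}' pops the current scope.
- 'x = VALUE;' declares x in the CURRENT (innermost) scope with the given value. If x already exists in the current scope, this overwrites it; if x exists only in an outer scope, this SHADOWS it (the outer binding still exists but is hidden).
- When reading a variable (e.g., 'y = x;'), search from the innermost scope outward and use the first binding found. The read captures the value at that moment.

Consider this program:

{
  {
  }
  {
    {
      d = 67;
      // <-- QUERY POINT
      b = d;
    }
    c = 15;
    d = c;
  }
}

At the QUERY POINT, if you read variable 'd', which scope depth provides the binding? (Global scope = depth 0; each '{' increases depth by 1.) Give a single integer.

Answer: 3

Derivation:
Step 1: enter scope (depth=1)
Step 2: enter scope (depth=2)
Step 3: exit scope (depth=1)
Step 4: enter scope (depth=2)
Step 5: enter scope (depth=3)
Step 6: declare d=67 at depth 3
Visible at query point: d=67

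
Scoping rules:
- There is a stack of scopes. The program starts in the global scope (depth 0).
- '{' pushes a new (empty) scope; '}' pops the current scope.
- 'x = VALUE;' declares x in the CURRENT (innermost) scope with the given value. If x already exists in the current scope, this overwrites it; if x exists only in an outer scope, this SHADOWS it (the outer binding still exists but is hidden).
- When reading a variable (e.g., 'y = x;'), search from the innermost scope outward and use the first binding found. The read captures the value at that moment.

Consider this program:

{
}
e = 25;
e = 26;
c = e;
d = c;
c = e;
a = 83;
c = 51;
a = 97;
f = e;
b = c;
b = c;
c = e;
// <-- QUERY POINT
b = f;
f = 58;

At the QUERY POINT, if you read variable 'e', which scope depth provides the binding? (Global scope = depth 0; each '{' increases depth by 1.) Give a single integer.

Answer: 0

Derivation:
Step 1: enter scope (depth=1)
Step 2: exit scope (depth=0)
Step 3: declare e=25 at depth 0
Step 4: declare e=26 at depth 0
Step 5: declare c=(read e)=26 at depth 0
Step 6: declare d=(read c)=26 at depth 0
Step 7: declare c=(read e)=26 at depth 0
Step 8: declare a=83 at depth 0
Step 9: declare c=51 at depth 0
Step 10: declare a=97 at depth 0
Step 11: declare f=(read e)=26 at depth 0
Step 12: declare b=(read c)=51 at depth 0
Step 13: declare b=(read c)=51 at depth 0
Step 14: declare c=(read e)=26 at depth 0
Visible at query point: a=97 b=51 c=26 d=26 e=26 f=26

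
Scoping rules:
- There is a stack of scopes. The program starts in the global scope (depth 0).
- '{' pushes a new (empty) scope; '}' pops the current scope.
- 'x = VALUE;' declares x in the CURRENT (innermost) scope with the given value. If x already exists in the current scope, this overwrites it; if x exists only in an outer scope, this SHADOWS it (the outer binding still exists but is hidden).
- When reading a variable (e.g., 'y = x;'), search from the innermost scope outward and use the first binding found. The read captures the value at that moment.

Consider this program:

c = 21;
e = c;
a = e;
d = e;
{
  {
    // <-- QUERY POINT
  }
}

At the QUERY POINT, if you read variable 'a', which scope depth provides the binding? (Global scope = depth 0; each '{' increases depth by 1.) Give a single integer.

Answer: 0

Derivation:
Step 1: declare c=21 at depth 0
Step 2: declare e=(read c)=21 at depth 0
Step 3: declare a=(read e)=21 at depth 0
Step 4: declare d=(read e)=21 at depth 0
Step 5: enter scope (depth=1)
Step 6: enter scope (depth=2)
Visible at query point: a=21 c=21 d=21 e=21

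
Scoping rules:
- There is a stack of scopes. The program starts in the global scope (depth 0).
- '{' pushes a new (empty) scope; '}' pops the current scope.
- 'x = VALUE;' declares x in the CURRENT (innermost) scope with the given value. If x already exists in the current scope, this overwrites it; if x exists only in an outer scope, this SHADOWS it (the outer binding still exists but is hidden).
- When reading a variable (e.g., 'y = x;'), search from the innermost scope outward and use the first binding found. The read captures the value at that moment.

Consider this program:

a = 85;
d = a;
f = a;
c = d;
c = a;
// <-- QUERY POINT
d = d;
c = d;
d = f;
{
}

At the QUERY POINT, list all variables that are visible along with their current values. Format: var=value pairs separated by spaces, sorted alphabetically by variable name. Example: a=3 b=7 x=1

Step 1: declare a=85 at depth 0
Step 2: declare d=(read a)=85 at depth 0
Step 3: declare f=(read a)=85 at depth 0
Step 4: declare c=(read d)=85 at depth 0
Step 5: declare c=(read a)=85 at depth 0
Visible at query point: a=85 c=85 d=85 f=85

Answer: a=85 c=85 d=85 f=85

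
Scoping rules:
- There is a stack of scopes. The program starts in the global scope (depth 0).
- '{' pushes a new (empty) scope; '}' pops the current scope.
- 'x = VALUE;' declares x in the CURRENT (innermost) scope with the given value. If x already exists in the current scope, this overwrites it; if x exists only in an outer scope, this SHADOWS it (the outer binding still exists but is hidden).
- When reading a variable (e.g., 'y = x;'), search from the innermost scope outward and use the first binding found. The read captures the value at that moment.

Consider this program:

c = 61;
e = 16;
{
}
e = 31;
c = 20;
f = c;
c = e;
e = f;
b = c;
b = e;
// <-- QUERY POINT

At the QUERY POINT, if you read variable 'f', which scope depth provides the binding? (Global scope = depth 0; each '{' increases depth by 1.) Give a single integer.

Step 1: declare c=61 at depth 0
Step 2: declare e=16 at depth 0
Step 3: enter scope (depth=1)
Step 4: exit scope (depth=0)
Step 5: declare e=31 at depth 0
Step 6: declare c=20 at depth 0
Step 7: declare f=(read c)=20 at depth 0
Step 8: declare c=(read e)=31 at depth 0
Step 9: declare e=(read f)=20 at depth 0
Step 10: declare b=(read c)=31 at depth 0
Step 11: declare b=(read e)=20 at depth 0
Visible at query point: b=20 c=31 e=20 f=20

Answer: 0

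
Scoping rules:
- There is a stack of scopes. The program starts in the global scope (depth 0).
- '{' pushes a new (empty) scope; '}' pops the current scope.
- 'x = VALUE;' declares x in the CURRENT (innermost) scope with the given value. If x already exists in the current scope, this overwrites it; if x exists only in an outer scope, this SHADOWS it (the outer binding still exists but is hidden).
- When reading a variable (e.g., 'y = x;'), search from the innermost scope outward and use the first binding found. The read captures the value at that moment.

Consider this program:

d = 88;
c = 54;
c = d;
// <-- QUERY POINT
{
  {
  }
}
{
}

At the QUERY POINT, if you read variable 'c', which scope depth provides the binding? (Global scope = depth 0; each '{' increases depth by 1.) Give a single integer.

Answer: 0

Derivation:
Step 1: declare d=88 at depth 0
Step 2: declare c=54 at depth 0
Step 3: declare c=(read d)=88 at depth 0
Visible at query point: c=88 d=88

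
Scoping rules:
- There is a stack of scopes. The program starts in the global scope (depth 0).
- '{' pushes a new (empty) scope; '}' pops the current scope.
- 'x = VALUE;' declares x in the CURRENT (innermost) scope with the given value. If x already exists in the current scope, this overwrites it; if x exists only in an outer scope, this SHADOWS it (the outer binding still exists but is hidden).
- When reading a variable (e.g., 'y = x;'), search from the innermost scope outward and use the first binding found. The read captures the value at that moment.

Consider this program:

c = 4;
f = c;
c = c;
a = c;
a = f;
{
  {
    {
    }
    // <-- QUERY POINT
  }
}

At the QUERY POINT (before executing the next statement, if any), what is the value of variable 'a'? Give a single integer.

Answer: 4

Derivation:
Step 1: declare c=4 at depth 0
Step 2: declare f=(read c)=4 at depth 0
Step 3: declare c=(read c)=4 at depth 0
Step 4: declare a=(read c)=4 at depth 0
Step 5: declare a=(read f)=4 at depth 0
Step 6: enter scope (depth=1)
Step 7: enter scope (depth=2)
Step 8: enter scope (depth=3)
Step 9: exit scope (depth=2)
Visible at query point: a=4 c=4 f=4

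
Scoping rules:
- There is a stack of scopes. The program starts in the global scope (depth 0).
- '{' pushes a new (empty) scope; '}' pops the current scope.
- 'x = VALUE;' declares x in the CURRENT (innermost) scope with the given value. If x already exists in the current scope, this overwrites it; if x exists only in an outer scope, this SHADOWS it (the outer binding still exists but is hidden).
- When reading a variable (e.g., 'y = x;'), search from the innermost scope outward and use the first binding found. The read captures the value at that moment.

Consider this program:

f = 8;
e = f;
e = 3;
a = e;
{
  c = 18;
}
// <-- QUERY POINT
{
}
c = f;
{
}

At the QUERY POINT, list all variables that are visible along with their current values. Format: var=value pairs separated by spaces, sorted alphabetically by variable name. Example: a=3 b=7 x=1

Step 1: declare f=8 at depth 0
Step 2: declare e=(read f)=8 at depth 0
Step 3: declare e=3 at depth 0
Step 4: declare a=(read e)=3 at depth 0
Step 5: enter scope (depth=1)
Step 6: declare c=18 at depth 1
Step 7: exit scope (depth=0)
Visible at query point: a=3 e=3 f=8

Answer: a=3 e=3 f=8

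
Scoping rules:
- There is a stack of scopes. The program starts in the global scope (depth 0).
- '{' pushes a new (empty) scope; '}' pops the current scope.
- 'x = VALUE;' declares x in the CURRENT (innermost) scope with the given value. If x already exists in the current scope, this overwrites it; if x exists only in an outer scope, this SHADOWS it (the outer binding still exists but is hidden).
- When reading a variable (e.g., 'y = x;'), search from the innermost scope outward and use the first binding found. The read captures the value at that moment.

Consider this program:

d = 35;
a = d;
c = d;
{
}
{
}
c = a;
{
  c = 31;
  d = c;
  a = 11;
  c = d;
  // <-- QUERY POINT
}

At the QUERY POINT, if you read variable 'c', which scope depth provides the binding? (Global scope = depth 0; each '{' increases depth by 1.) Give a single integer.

Step 1: declare d=35 at depth 0
Step 2: declare a=(read d)=35 at depth 0
Step 3: declare c=(read d)=35 at depth 0
Step 4: enter scope (depth=1)
Step 5: exit scope (depth=0)
Step 6: enter scope (depth=1)
Step 7: exit scope (depth=0)
Step 8: declare c=(read a)=35 at depth 0
Step 9: enter scope (depth=1)
Step 10: declare c=31 at depth 1
Step 11: declare d=(read c)=31 at depth 1
Step 12: declare a=11 at depth 1
Step 13: declare c=(read d)=31 at depth 1
Visible at query point: a=11 c=31 d=31

Answer: 1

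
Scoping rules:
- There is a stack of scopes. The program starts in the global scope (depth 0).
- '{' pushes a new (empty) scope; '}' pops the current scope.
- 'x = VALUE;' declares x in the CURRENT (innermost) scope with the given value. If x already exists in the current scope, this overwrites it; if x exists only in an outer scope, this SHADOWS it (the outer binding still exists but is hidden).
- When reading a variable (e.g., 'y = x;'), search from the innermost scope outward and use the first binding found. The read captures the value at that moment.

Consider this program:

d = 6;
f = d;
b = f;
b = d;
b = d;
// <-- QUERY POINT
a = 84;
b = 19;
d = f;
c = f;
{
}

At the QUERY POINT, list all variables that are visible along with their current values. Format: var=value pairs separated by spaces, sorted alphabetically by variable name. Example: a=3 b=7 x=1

Step 1: declare d=6 at depth 0
Step 2: declare f=(read d)=6 at depth 0
Step 3: declare b=(read f)=6 at depth 0
Step 4: declare b=(read d)=6 at depth 0
Step 5: declare b=(read d)=6 at depth 0
Visible at query point: b=6 d=6 f=6

Answer: b=6 d=6 f=6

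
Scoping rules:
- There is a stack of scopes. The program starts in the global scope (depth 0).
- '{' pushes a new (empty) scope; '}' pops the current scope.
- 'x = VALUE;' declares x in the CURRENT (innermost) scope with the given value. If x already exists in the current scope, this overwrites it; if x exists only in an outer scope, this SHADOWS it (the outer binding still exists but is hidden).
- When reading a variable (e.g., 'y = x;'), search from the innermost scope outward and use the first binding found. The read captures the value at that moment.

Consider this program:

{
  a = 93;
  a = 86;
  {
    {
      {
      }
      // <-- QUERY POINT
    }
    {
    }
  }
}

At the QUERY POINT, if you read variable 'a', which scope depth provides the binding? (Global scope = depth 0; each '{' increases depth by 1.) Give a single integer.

Answer: 1

Derivation:
Step 1: enter scope (depth=1)
Step 2: declare a=93 at depth 1
Step 3: declare a=86 at depth 1
Step 4: enter scope (depth=2)
Step 5: enter scope (depth=3)
Step 6: enter scope (depth=4)
Step 7: exit scope (depth=3)
Visible at query point: a=86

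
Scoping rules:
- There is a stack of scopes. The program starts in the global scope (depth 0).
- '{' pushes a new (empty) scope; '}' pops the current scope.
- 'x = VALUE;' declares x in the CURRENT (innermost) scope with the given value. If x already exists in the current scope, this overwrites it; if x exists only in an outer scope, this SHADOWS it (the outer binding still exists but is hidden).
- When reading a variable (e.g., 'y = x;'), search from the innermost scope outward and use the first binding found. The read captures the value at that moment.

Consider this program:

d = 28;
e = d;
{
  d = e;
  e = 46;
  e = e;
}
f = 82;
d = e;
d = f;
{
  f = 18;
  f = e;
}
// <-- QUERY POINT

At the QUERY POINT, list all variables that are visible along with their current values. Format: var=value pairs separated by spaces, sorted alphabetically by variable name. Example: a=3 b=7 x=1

Step 1: declare d=28 at depth 0
Step 2: declare e=(read d)=28 at depth 0
Step 3: enter scope (depth=1)
Step 4: declare d=(read e)=28 at depth 1
Step 5: declare e=46 at depth 1
Step 6: declare e=(read e)=46 at depth 1
Step 7: exit scope (depth=0)
Step 8: declare f=82 at depth 0
Step 9: declare d=(read e)=28 at depth 0
Step 10: declare d=(read f)=82 at depth 0
Step 11: enter scope (depth=1)
Step 12: declare f=18 at depth 1
Step 13: declare f=(read e)=28 at depth 1
Step 14: exit scope (depth=0)
Visible at query point: d=82 e=28 f=82

Answer: d=82 e=28 f=82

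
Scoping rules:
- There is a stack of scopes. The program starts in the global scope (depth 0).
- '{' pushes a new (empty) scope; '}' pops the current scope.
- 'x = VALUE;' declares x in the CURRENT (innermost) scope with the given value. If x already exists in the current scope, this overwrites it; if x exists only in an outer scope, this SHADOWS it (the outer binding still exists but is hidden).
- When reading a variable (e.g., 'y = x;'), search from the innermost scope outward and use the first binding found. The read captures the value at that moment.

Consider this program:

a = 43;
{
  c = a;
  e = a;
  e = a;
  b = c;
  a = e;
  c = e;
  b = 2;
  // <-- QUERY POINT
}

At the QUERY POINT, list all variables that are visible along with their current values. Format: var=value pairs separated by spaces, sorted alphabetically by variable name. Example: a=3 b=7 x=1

Step 1: declare a=43 at depth 0
Step 2: enter scope (depth=1)
Step 3: declare c=(read a)=43 at depth 1
Step 4: declare e=(read a)=43 at depth 1
Step 5: declare e=(read a)=43 at depth 1
Step 6: declare b=(read c)=43 at depth 1
Step 7: declare a=(read e)=43 at depth 1
Step 8: declare c=(read e)=43 at depth 1
Step 9: declare b=2 at depth 1
Visible at query point: a=43 b=2 c=43 e=43

Answer: a=43 b=2 c=43 e=43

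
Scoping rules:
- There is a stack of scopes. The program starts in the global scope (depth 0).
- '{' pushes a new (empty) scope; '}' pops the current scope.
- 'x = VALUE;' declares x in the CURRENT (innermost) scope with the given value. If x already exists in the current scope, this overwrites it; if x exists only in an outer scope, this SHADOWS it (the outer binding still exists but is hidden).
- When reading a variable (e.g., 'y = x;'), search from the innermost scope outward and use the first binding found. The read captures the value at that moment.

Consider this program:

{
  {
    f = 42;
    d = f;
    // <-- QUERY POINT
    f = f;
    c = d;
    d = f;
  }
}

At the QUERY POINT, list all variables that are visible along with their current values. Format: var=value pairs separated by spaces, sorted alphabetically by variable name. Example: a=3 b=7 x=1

Answer: d=42 f=42

Derivation:
Step 1: enter scope (depth=1)
Step 2: enter scope (depth=2)
Step 3: declare f=42 at depth 2
Step 4: declare d=(read f)=42 at depth 2
Visible at query point: d=42 f=42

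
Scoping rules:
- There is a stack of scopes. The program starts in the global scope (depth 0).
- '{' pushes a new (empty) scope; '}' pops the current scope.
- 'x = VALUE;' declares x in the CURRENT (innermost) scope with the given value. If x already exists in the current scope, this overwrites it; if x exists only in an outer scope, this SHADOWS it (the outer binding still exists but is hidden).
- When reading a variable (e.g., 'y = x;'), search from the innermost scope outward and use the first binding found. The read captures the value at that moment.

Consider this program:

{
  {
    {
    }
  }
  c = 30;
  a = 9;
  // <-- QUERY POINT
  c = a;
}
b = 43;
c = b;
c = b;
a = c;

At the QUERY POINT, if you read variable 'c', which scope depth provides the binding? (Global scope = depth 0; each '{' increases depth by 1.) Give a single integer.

Step 1: enter scope (depth=1)
Step 2: enter scope (depth=2)
Step 3: enter scope (depth=3)
Step 4: exit scope (depth=2)
Step 5: exit scope (depth=1)
Step 6: declare c=30 at depth 1
Step 7: declare a=9 at depth 1
Visible at query point: a=9 c=30

Answer: 1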